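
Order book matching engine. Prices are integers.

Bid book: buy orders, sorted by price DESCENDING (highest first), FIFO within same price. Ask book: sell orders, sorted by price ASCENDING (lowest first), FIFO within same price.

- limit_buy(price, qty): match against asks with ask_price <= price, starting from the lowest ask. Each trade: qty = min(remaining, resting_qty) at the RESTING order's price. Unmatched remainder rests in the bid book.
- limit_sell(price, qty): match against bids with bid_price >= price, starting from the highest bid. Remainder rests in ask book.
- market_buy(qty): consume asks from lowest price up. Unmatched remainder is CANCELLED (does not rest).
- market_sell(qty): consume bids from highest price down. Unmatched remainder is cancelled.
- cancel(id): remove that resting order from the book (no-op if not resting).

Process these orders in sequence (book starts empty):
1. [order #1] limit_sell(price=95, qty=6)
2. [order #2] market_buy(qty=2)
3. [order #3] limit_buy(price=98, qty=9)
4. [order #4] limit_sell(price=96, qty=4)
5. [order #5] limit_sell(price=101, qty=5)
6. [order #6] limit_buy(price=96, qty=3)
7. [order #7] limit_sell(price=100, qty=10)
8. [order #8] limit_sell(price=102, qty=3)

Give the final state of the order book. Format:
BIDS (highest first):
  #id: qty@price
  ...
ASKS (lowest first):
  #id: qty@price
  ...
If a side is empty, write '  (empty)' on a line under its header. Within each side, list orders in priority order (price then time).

Answer: BIDS (highest first):
  #3: 1@98
  #6: 3@96
ASKS (lowest first):
  #7: 10@100
  #5: 5@101
  #8: 3@102

Derivation:
After op 1 [order #1] limit_sell(price=95, qty=6): fills=none; bids=[-] asks=[#1:6@95]
After op 2 [order #2] market_buy(qty=2): fills=#2x#1:2@95; bids=[-] asks=[#1:4@95]
After op 3 [order #3] limit_buy(price=98, qty=9): fills=#3x#1:4@95; bids=[#3:5@98] asks=[-]
After op 4 [order #4] limit_sell(price=96, qty=4): fills=#3x#4:4@98; bids=[#3:1@98] asks=[-]
After op 5 [order #5] limit_sell(price=101, qty=5): fills=none; bids=[#3:1@98] asks=[#5:5@101]
After op 6 [order #6] limit_buy(price=96, qty=3): fills=none; bids=[#3:1@98 #6:3@96] asks=[#5:5@101]
After op 7 [order #7] limit_sell(price=100, qty=10): fills=none; bids=[#3:1@98 #6:3@96] asks=[#7:10@100 #5:5@101]
After op 8 [order #8] limit_sell(price=102, qty=3): fills=none; bids=[#3:1@98 #6:3@96] asks=[#7:10@100 #5:5@101 #8:3@102]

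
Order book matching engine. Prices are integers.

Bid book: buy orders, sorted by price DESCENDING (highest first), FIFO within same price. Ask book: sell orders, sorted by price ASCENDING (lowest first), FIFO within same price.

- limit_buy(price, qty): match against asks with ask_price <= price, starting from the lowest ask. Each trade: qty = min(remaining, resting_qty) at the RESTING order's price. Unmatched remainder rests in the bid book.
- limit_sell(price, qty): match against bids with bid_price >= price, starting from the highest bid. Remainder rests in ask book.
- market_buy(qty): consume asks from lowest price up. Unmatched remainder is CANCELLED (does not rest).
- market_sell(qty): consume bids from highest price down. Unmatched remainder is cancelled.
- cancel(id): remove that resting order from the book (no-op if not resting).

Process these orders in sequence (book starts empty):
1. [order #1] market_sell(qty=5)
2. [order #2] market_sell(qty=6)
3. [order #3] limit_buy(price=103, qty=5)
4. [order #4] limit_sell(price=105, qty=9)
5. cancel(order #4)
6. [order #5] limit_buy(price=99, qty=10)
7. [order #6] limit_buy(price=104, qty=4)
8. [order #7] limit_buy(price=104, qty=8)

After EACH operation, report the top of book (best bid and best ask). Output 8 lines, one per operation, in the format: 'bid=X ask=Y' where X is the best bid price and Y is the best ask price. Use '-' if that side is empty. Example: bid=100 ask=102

After op 1 [order #1] market_sell(qty=5): fills=none; bids=[-] asks=[-]
After op 2 [order #2] market_sell(qty=6): fills=none; bids=[-] asks=[-]
After op 3 [order #3] limit_buy(price=103, qty=5): fills=none; bids=[#3:5@103] asks=[-]
After op 4 [order #4] limit_sell(price=105, qty=9): fills=none; bids=[#3:5@103] asks=[#4:9@105]
After op 5 cancel(order #4): fills=none; bids=[#3:5@103] asks=[-]
After op 6 [order #5] limit_buy(price=99, qty=10): fills=none; bids=[#3:5@103 #5:10@99] asks=[-]
After op 7 [order #6] limit_buy(price=104, qty=4): fills=none; bids=[#6:4@104 #3:5@103 #5:10@99] asks=[-]
After op 8 [order #7] limit_buy(price=104, qty=8): fills=none; bids=[#6:4@104 #7:8@104 #3:5@103 #5:10@99] asks=[-]

Answer: bid=- ask=-
bid=- ask=-
bid=103 ask=-
bid=103 ask=105
bid=103 ask=-
bid=103 ask=-
bid=104 ask=-
bid=104 ask=-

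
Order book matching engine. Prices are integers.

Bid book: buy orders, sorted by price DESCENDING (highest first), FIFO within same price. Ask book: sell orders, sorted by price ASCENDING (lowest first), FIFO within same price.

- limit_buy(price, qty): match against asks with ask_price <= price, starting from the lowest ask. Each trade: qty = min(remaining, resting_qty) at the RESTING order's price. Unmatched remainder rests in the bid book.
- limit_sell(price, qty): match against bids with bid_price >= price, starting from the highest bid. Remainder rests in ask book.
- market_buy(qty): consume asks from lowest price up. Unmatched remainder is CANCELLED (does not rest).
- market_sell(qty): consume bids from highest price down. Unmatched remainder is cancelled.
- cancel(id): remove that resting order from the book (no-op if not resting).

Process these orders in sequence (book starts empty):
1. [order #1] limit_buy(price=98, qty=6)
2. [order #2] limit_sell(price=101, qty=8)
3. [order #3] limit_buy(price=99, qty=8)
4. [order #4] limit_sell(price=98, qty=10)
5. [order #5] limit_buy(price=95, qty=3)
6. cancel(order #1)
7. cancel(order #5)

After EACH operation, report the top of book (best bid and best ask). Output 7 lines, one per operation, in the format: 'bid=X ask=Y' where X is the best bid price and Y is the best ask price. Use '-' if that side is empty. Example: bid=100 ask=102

Answer: bid=98 ask=-
bid=98 ask=101
bid=99 ask=101
bid=98 ask=101
bid=98 ask=101
bid=95 ask=101
bid=- ask=101

Derivation:
After op 1 [order #1] limit_buy(price=98, qty=6): fills=none; bids=[#1:6@98] asks=[-]
After op 2 [order #2] limit_sell(price=101, qty=8): fills=none; bids=[#1:6@98] asks=[#2:8@101]
After op 3 [order #3] limit_buy(price=99, qty=8): fills=none; bids=[#3:8@99 #1:6@98] asks=[#2:8@101]
After op 4 [order #4] limit_sell(price=98, qty=10): fills=#3x#4:8@99 #1x#4:2@98; bids=[#1:4@98] asks=[#2:8@101]
After op 5 [order #5] limit_buy(price=95, qty=3): fills=none; bids=[#1:4@98 #5:3@95] asks=[#2:8@101]
After op 6 cancel(order #1): fills=none; bids=[#5:3@95] asks=[#2:8@101]
After op 7 cancel(order #5): fills=none; bids=[-] asks=[#2:8@101]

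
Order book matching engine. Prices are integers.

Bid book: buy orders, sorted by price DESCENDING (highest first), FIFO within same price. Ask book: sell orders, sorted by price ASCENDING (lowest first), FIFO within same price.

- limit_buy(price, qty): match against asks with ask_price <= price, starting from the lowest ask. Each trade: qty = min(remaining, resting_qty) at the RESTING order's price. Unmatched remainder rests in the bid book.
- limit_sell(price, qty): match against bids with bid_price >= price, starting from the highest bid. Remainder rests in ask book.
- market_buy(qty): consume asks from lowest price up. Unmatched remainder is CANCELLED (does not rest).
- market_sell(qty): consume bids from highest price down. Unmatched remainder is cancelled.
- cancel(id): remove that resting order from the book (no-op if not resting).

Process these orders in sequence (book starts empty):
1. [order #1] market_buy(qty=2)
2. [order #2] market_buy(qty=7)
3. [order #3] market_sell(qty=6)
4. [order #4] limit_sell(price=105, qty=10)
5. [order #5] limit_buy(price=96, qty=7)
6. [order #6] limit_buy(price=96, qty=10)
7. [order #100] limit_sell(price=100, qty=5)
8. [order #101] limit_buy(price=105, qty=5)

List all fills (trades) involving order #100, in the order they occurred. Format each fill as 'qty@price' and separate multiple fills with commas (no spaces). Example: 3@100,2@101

Answer: 5@100

Derivation:
After op 1 [order #1] market_buy(qty=2): fills=none; bids=[-] asks=[-]
After op 2 [order #2] market_buy(qty=7): fills=none; bids=[-] asks=[-]
After op 3 [order #3] market_sell(qty=6): fills=none; bids=[-] asks=[-]
After op 4 [order #4] limit_sell(price=105, qty=10): fills=none; bids=[-] asks=[#4:10@105]
After op 5 [order #5] limit_buy(price=96, qty=7): fills=none; bids=[#5:7@96] asks=[#4:10@105]
After op 6 [order #6] limit_buy(price=96, qty=10): fills=none; bids=[#5:7@96 #6:10@96] asks=[#4:10@105]
After op 7 [order #100] limit_sell(price=100, qty=5): fills=none; bids=[#5:7@96 #6:10@96] asks=[#100:5@100 #4:10@105]
After op 8 [order #101] limit_buy(price=105, qty=5): fills=#101x#100:5@100; bids=[#5:7@96 #6:10@96] asks=[#4:10@105]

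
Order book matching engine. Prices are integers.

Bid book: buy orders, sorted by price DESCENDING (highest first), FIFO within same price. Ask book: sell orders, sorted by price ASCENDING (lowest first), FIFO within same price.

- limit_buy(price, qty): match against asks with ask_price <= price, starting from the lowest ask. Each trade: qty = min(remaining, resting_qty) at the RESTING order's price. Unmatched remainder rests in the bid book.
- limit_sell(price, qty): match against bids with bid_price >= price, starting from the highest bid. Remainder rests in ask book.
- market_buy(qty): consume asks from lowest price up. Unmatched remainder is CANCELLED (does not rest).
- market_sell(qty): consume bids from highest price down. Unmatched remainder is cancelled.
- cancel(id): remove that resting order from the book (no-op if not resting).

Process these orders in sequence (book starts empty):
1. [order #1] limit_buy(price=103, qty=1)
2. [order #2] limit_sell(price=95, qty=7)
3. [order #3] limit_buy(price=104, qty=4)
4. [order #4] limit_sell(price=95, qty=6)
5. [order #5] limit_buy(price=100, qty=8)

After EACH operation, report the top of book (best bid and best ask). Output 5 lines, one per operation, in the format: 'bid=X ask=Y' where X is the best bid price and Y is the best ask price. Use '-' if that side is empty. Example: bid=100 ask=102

Answer: bid=103 ask=-
bid=- ask=95
bid=- ask=95
bid=- ask=95
bid=- ask=-

Derivation:
After op 1 [order #1] limit_buy(price=103, qty=1): fills=none; bids=[#1:1@103] asks=[-]
After op 2 [order #2] limit_sell(price=95, qty=7): fills=#1x#2:1@103; bids=[-] asks=[#2:6@95]
After op 3 [order #3] limit_buy(price=104, qty=4): fills=#3x#2:4@95; bids=[-] asks=[#2:2@95]
After op 4 [order #4] limit_sell(price=95, qty=6): fills=none; bids=[-] asks=[#2:2@95 #4:6@95]
After op 5 [order #5] limit_buy(price=100, qty=8): fills=#5x#2:2@95 #5x#4:6@95; bids=[-] asks=[-]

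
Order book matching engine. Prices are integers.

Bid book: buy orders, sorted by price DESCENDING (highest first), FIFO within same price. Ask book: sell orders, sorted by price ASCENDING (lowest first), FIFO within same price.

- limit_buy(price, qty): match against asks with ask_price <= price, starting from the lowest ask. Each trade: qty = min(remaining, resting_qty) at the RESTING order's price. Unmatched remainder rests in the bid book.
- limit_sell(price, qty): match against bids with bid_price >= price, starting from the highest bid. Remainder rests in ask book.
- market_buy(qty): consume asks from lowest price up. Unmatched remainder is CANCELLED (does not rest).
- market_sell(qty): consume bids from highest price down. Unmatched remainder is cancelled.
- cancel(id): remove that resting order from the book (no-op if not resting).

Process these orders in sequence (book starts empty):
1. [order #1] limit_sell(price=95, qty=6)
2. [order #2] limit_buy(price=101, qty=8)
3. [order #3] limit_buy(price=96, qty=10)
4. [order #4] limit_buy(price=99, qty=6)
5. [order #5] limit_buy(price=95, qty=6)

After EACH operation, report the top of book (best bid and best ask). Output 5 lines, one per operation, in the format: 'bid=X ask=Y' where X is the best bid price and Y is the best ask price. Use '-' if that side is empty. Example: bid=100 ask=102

Answer: bid=- ask=95
bid=101 ask=-
bid=101 ask=-
bid=101 ask=-
bid=101 ask=-

Derivation:
After op 1 [order #1] limit_sell(price=95, qty=6): fills=none; bids=[-] asks=[#1:6@95]
After op 2 [order #2] limit_buy(price=101, qty=8): fills=#2x#1:6@95; bids=[#2:2@101] asks=[-]
After op 3 [order #3] limit_buy(price=96, qty=10): fills=none; bids=[#2:2@101 #3:10@96] asks=[-]
After op 4 [order #4] limit_buy(price=99, qty=6): fills=none; bids=[#2:2@101 #4:6@99 #3:10@96] asks=[-]
After op 5 [order #5] limit_buy(price=95, qty=6): fills=none; bids=[#2:2@101 #4:6@99 #3:10@96 #5:6@95] asks=[-]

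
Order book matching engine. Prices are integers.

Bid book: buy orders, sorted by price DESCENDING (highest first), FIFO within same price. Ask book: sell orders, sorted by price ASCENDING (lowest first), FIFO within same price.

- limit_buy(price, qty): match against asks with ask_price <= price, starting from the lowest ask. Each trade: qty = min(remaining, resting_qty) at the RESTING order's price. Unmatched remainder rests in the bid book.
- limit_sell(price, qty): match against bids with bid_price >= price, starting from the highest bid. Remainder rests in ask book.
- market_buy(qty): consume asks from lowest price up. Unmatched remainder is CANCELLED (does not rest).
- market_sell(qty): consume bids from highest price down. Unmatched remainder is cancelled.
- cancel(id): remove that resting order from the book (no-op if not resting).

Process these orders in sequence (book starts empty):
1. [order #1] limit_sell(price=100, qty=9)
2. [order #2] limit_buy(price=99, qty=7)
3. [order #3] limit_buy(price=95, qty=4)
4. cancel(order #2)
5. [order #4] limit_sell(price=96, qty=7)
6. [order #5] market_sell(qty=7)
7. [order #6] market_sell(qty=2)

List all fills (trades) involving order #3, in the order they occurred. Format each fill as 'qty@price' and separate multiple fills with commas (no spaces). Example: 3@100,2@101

Answer: 4@95

Derivation:
After op 1 [order #1] limit_sell(price=100, qty=9): fills=none; bids=[-] asks=[#1:9@100]
After op 2 [order #2] limit_buy(price=99, qty=7): fills=none; bids=[#2:7@99] asks=[#1:9@100]
After op 3 [order #3] limit_buy(price=95, qty=4): fills=none; bids=[#2:7@99 #3:4@95] asks=[#1:9@100]
After op 4 cancel(order #2): fills=none; bids=[#3:4@95] asks=[#1:9@100]
After op 5 [order #4] limit_sell(price=96, qty=7): fills=none; bids=[#3:4@95] asks=[#4:7@96 #1:9@100]
After op 6 [order #5] market_sell(qty=7): fills=#3x#5:4@95; bids=[-] asks=[#4:7@96 #1:9@100]
After op 7 [order #6] market_sell(qty=2): fills=none; bids=[-] asks=[#4:7@96 #1:9@100]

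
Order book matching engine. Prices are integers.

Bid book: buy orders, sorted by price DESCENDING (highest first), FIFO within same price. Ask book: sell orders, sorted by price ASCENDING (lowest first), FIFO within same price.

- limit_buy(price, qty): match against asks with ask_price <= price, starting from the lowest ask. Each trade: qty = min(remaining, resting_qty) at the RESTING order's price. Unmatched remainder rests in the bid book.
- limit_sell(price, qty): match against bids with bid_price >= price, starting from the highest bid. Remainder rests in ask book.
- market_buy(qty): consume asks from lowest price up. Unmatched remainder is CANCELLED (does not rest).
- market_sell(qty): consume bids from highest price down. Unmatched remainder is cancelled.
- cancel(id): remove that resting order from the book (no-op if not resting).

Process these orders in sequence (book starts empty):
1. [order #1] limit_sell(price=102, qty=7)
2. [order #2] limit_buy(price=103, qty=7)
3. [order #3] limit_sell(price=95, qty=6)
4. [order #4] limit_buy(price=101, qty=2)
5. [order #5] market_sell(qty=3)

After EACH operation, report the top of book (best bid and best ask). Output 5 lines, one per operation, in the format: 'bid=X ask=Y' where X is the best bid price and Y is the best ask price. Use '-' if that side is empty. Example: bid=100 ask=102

After op 1 [order #1] limit_sell(price=102, qty=7): fills=none; bids=[-] asks=[#1:7@102]
After op 2 [order #2] limit_buy(price=103, qty=7): fills=#2x#1:7@102; bids=[-] asks=[-]
After op 3 [order #3] limit_sell(price=95, qty=6): fills=none; bids=[-] asks=[#3:6@95]
After op 4 [order #4] limit_buy(price=101, qty=2): fills=#4x#3:2@95; bids=[-] asks=[#3:4@95]
After op 5 [order #5] market_sell(qty=3): fills=none; bids=[-] asks=[#3:4@95]

Answer: bid=- ask=102
bid=- ask=-
bid=- ask=95
bid=- ask=95
bid=- ask=95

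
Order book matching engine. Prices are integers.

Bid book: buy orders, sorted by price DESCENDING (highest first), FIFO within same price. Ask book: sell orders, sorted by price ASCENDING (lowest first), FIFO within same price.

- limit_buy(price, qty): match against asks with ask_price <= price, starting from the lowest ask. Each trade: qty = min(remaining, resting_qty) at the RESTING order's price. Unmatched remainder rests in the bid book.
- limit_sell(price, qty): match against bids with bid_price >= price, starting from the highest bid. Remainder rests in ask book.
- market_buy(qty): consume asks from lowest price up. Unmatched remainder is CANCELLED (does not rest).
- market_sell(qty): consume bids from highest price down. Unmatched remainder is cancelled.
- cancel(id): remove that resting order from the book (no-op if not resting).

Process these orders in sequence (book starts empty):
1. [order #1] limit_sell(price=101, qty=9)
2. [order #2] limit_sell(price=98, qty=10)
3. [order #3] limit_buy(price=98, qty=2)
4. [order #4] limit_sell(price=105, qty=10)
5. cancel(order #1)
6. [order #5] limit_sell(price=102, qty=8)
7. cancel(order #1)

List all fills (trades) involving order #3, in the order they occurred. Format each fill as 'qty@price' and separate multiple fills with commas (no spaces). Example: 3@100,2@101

After op 1 [order #1] limit_sell(price=101, qty=9): fills=none; bids=[-] asks=[#1:9@101]
After op 2 [order #2] limit_sell(price=98, qty=10): fills=none; bids=[-] asks=[#2:10@98 #1:9@101]
After op 3 [order #3] limit_buy(price=98, qty=2): fills=#3x#2:2@98; bids=[-] asks=[#2:8@98 #1:9@101]
After op 4 [order #4] limit_sell(price=105, qty=10): fills=none; bids=[-] asks=[#2:8@98 #1:9@101 #4:10@105]
After op 5 cancel(order #1): fills=none; bids=[-] asks=[#2:8@98 #4:10@105]
After op 6 [order #5] limit_sell(price=102, qty=8): fills=none; bids=[-] asks=[#2:8@98 #5:8@102 #4:10@105]
After op 7 cancel(order #1): fills=none; bids=[-] asks=[#2:8@98 #5:8@102 #4:10@105]

Answer: 2@98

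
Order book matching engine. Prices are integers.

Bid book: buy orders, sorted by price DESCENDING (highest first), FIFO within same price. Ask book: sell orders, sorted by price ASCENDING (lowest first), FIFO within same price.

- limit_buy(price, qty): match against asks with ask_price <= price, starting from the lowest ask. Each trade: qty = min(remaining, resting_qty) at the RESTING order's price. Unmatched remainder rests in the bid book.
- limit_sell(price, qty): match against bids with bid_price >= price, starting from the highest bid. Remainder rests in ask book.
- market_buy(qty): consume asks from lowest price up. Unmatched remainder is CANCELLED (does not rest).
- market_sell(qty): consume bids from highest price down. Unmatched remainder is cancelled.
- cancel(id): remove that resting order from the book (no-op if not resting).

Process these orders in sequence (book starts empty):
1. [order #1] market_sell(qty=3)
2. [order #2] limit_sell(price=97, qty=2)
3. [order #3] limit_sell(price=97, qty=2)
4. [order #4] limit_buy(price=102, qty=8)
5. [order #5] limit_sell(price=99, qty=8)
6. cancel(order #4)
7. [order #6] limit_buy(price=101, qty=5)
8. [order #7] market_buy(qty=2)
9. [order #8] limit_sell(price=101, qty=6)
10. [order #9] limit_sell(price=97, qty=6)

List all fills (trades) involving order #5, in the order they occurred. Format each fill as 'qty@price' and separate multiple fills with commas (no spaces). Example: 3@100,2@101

After op 1 [order #1] market_sell(qty=3): fills=none; bids=[-] asks=[-]
After op 2 [order #2] limit_sell(price=97, qty=2): fills=none; bids=[-] asks=[#2:2@97]
After op 3 [order #3] limit_sell(price=97, qty=2): fills=none; bids=[-] asks=[#2:2@97 #3:2@97]
After op 4 [order #4] limit_buy(price=102, qty=8): fills=#4x#2:2@97 #4x#3:2@97; bids=[#4:4@102] asks=[-]
After op 5 [order #5] limit_sell(price=99, qty=8): fills=#4x#5:4@102; bids=[-] asks=[#5:4@99]
After op 6 cancel(order #4): fills=none; bids=[-] asks=[#5:4@99]
After op 7 [order #6] limit_buy(price=101, qty=5): fills=#6x#5:4@99; bids=[#6:1@101] asks=[-]
After op 8 [order #7] market_buy(qty=2): fills=none; bids=[#6:1@101] asks=[-]
After op 9 [order #8] limit_sell(price=101, qty=6): fills=#6x#8:1@101; bids=[-] asks=[#8:5@101]
After op 10 [order #9] limit_sell(price=97, qty=6): fills=none; bids=[-] asks=[#9:6@97 #8:5@101]

Answer: 4@102,4@99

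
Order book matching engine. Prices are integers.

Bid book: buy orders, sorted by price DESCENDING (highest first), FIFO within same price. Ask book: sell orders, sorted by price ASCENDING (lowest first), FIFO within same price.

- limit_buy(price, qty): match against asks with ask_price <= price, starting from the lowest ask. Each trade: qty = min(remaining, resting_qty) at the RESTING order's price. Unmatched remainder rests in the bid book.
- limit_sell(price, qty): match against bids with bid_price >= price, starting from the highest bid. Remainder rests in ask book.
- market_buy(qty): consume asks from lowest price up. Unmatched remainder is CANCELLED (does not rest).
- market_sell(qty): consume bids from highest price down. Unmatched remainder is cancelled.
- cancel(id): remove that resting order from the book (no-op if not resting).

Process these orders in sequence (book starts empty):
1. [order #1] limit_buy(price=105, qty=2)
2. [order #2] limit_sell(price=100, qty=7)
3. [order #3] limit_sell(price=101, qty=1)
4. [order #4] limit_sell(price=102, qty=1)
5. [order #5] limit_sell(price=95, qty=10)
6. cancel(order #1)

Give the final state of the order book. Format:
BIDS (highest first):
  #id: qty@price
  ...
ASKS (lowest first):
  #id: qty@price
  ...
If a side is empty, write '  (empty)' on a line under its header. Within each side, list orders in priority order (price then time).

Answer: BIDS (highest first):
  (empty)
ASKS (lowest first):
  #5: 10@95
  #2: 5@100
  #3: 1@101
  #4: 1@102

Derivation:
After op 1 [order #1] limit_buy(price=105, qty=2): fills=none; bids=[#1:2@105] asks=[-]
After op 2 [order #2] limit_sell(price=100, qty=7): fills=#1x#2:2@105; bids=[-] asks=[#2:5@100]
After op 3 [order #3] limit_sell(price=101, qty=1): fills=none; bids=[-] asks=[#2:5@100 #3:1@101]
After op 4 [order #4] limit_sell(price=102, qty=1): fills=none; bids=[-] asks=[#2:5@100 #3:1@101 #4:1@102]
After op 5 [order #5] limit_sell(price=95, qty=10): fills=none; bids=[-] asks=[#5:10@95 #2:5@100 #3:1@101 #4:1@102]
After op 6 cancel(order #1): fills=none; bids=[-] asks=[#5:10@95 #2:5@100 #3:1@101 #4:1@102]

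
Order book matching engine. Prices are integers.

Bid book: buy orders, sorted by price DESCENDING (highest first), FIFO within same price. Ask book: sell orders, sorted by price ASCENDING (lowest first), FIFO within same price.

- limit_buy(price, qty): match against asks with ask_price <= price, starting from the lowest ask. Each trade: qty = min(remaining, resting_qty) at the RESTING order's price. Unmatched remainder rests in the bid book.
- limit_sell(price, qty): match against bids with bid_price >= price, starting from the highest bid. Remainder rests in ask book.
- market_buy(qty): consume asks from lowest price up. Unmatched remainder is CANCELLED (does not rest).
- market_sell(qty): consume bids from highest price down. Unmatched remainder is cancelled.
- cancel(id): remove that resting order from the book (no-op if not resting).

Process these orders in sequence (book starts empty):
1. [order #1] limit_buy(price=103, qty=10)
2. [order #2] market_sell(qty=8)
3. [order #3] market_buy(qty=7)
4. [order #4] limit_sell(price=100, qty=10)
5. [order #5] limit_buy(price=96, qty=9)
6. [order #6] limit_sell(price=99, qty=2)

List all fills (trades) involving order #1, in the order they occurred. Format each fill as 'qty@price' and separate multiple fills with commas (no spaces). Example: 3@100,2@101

After op 1 [order #1] limit_buy(price=103, qty=10): fills=none; bids=[#1:10@103] asks=[-]
After op 2 [order #2] market_sell(qty=8): fills=#1x#2:8@103; bids=[#1:2@103] asks=[-]
After op 3 [order #3] market_buy(qty=7): fills=none; bids=[#1:2@103] asks=[-]
After op 4 [order #4] limit_sell(price=100, qty=10): fills=#1x#4:2@103; bids=[-] asks=[#4:8@100]
After op 5 [order #5] limit_buy(price=96, qty=9): fills=none; bids=[#5:9@96] asks=[#4:8@100]
After op 6 [order #6] limit_sell(price=99, qty=2): fills=none; bids=[#5:9@96] asks=[#6:2@99 #4:8@100]

Answer: 8@103,2@103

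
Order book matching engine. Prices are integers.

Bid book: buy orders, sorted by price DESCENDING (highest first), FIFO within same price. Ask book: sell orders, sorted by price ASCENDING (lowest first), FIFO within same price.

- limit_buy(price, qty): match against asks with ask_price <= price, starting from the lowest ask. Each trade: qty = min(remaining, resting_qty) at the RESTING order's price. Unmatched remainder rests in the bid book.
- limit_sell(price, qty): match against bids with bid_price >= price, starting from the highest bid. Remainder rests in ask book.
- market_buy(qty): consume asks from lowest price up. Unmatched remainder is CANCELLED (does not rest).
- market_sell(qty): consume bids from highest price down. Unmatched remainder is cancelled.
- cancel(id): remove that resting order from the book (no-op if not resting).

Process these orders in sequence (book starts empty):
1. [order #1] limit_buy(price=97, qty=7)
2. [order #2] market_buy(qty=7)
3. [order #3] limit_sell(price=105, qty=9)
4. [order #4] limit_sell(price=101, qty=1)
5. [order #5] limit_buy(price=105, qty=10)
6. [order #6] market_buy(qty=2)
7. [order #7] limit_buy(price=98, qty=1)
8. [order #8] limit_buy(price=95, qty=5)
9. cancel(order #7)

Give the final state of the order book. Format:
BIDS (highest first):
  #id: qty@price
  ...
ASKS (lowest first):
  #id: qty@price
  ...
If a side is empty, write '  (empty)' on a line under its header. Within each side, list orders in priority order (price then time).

After op 1 [order #1] limit_buy(price=97, qty=7): fills=none; bids=[#1:7@97] asks=[-]
After op 2 [order #2] market_buy(qty=7): fills=none; bids=[#1:7@97] asks=[-]
After op 3 [order #3] limit_sell(price=105, qty=9): fills=none; bids=[#1:7@97] asks=[#3:9@105]
After op 4 [order #4] limit_sell(price=101, qty=1): fills=none; bids=[#1:7@97] asks=[#4:1@101 #3:9@105]
After op 5 [order #5] limit_buy(price=105, qty=10): fills=#5x#4:1@101 #5x#3:9@105; bids=[#1:7@97] asks=[-]
After op 6 [order #6] market_buy(qty=2): fills=none; bids=[#1:7@97] asks=[-]
After op 7 [order #7] limit_buy(price=98, qty=1): fills=none; bids=[#7:1@98 #1:7@97] asks=[-]
After op 8 [order #8] limit_buy(price=95, qty=5): fills=none; bids=[#7:1@98 #1:7@97 #8:5@95] asks=[-]
After op 9 cancel(order #7): fills=none; bids=[#1:7@97 #8:5@95] asks=[-]

Answer: BIDS (highest first):
  #1: 7@97
  #8: 5@95
ASKS (lowest first):
  (empty)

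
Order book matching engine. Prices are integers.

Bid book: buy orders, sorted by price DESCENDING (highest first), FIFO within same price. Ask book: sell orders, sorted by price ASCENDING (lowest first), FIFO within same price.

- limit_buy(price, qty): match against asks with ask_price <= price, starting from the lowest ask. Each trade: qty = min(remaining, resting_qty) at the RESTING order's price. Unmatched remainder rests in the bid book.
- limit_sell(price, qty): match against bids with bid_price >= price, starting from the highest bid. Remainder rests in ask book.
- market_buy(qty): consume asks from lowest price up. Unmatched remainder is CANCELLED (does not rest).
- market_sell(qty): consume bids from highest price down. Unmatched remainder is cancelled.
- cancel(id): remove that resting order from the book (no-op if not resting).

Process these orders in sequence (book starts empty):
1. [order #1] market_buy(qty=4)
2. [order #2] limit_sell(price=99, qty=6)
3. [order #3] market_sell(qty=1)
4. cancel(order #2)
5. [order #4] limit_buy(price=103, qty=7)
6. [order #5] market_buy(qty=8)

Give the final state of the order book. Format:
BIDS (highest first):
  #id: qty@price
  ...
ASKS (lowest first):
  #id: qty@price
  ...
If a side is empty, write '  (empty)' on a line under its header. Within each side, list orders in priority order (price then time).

After op 1 [order #1] market_buy(qty=4): fills=none; bids=[-] asks=[-]
After op 2 [order #2] limit_sell(price=99, qty=6): fills=none; bids=[-] asks=[#2:6@99]
After op 3 [order #3] market_sell(qty=1): fills=none; bids=[-] asks=[#2:6@99]
After op 4 cancel(order #2): fills=none; bids=[-] asks=[-]
After op 5 [order #4] limit_buy(price=103, qty=7): fills=none; bids=[#4:7@103] asks=[-]
After op 6 [order #5] market_buy(qty=8): fills=none; bids=[#4:7@103] asks=[-]

Answer: BIDS (highest first):
  #4: 7@103
ASKS (lowest first):
  (empty)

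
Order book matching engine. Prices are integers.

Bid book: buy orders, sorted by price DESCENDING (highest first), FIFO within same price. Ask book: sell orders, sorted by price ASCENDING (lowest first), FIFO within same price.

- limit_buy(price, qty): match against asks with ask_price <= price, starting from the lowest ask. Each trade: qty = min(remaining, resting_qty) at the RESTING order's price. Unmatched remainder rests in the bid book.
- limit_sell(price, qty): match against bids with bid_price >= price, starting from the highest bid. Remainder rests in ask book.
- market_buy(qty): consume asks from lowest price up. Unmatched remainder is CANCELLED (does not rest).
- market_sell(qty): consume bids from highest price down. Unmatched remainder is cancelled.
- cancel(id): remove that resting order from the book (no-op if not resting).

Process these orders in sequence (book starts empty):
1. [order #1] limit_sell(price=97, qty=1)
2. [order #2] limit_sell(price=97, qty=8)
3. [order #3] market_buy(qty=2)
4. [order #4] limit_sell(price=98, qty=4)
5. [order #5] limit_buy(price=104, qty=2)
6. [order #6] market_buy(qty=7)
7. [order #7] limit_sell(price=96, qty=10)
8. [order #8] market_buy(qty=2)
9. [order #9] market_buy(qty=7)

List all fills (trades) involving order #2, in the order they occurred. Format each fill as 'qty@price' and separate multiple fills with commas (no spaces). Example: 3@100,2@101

After op 1 [order #1] limit_sell(price=97, qty=1): fills=none; bids=[-] asks=[#1:1@97]
After op 2 [order #2] limit_sell(price=97, qty=8): fills=none; bids=[-] asks=[#1:1@97 #2:8@97]
After op 3 [order #3] market_buy(qty=2): fills=#3x#1:1@97 #3x#2:1@97; bids=[-] asks=[#2:7@97]
After op 4 [order #4] limit_sell(price=98, qty=4): fills=none; bids=[-] asks=[#2:7@97 #4:4@98]
After op 5 [order #5] limit_buy(price=104, qty=2): fills=#5x#2:2@97; bids=[-] asks=[#2:5@97 #4:4@98]
After op 6 [order #6] market_buy(qty=7): fills=#6x#2:5@97 #6x#4:2@98; bids=[-] asks=[#4:2@98]
After op 7 [order #7] limit_sell(price=96, qty=10): fills=none; bids=[-] asks=[#7:10@96 #4:2@98]
After op 8 [order #8] market_buy(qty=2): fills=#8x#7:2@96; bids=[-] asks=[#7:8@96 #4:2@98]
After op 9 [order #9] market_buy(qty=7): fills=#9x#7:7@96; bids=[-] asks=[#7:1@96 #4:2@98]

Answer: 1@97,2@97,5@97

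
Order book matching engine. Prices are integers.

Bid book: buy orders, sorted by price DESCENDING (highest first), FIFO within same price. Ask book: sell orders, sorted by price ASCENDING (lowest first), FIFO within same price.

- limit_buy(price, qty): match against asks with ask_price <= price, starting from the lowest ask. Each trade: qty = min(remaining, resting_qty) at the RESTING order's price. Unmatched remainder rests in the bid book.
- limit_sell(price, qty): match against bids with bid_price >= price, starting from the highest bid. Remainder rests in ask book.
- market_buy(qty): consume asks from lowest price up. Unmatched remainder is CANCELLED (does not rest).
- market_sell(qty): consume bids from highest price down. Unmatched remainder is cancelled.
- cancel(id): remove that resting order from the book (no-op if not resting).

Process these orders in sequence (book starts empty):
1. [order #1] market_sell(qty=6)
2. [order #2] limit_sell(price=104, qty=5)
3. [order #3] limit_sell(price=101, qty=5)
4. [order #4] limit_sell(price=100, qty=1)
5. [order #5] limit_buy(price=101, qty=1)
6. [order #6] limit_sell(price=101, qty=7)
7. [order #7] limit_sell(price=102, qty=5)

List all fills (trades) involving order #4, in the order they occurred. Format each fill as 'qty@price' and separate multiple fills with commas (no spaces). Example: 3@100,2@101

Answer: 1@100

Derivation:
After op 1 [order #1] market_sell(qty=6): fills=none; bids=[-] asks=[-]
After op 2 [order #2] limit_sell(price=104, qty=5): fills=none; bids=[-] asks=[#2:5@104]
After op 3 [order #3] limit_sell(price=101, qty=5): fills=none; bids=[-] asks=[#3:5@101 #2:5@104]
After op 4 [order #4] limit_sell(price=100, qty=1): fills=none; bids=[-] asks=[#4:1@100 #3:5@101 #2:5@104]
After op 5 [order #5] limit_buy(price=101, qty=1): fills=#5x#4:1@100; bids=[-] asks=[#3:5@101 #2:5@104]
After op 6 [order #6] limit_sell(price=101, qty=7): fills=none; bids=[-] asks=[#3:5@101 #6:7@101 #2:5@104]
After op 7 [order #7] limit_sell(price=102, qty=5): fills=none; bids=[-] asks=[#3:5@101 #6:7@101 #7:5@102 #2:5@104]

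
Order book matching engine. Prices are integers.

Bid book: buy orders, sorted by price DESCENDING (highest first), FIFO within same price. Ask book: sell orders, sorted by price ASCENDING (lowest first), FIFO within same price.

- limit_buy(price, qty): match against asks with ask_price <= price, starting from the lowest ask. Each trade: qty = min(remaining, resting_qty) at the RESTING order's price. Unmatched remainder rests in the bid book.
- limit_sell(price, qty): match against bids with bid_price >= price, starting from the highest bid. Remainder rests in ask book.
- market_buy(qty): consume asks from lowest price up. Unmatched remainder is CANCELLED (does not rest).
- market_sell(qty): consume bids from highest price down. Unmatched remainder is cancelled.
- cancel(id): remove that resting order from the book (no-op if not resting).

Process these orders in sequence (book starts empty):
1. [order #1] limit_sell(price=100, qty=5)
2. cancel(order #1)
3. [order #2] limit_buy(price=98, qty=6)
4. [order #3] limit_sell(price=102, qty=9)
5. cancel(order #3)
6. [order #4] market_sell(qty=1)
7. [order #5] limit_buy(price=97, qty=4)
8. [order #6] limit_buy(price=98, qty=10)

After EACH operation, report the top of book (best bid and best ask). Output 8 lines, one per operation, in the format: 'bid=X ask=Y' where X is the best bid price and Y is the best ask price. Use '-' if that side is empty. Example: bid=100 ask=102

After op 1 [order #1] limit_sell(price=100, qty=5): fills=none; bids=[-] asks=[#1:5@100]
After op 2 cancel(order #1): fills=none; bids=[-] asks=[-]
After op 3 [order #2] limit_buy(price=98, qty=6): fills=none; bids=[#2:6@98] asks=[-]
After op 4 [order #3] limit_sell(price=102, qty=9): fills=none; bids=[#2:6@98] asks=[#3:9@102]
After op 5 cancel(order #3): fills=none; bids=[#2:6@98] asks=[-]
After op 6 [order #4] market_sell(qty=1): fills=#2x#4:1@98; bids=[#2:5@98] asks=[-]
After op 7 [order #5] limit_buy(price=97, qty=4): fills=none; bids=[#2:5@98 #5:4@97] asks=[-]
After op 8 [order #6] limit_buy(price=98, qty=10): fills=none; bids=[#2:5@98 #6:10@98 #5:4@97] asks=[-]

Answer: bid=- ask=100
bid=- ask=-
bid=98 ask=-
bid=98 ask=102
bid=98 ask=-
bid=98 ask=-
bid=98 ask=-
bid=98 ask=-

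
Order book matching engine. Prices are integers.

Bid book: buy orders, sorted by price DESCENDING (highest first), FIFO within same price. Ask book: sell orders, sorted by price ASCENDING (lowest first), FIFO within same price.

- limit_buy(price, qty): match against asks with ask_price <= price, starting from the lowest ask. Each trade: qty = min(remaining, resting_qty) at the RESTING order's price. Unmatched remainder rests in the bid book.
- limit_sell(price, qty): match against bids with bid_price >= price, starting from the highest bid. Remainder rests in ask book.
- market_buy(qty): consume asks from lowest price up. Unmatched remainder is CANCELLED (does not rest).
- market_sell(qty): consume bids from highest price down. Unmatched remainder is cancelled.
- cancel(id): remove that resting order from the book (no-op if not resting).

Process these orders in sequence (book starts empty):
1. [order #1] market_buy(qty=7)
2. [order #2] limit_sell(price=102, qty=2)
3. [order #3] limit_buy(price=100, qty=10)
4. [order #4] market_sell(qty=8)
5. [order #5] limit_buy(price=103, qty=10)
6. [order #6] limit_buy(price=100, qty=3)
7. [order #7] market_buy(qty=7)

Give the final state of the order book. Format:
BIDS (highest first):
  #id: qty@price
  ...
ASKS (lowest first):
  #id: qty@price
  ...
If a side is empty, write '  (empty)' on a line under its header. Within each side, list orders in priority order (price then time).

After op 1 [order #1] market_buy(qty=7): fills=none; bids=[-] asks=[-]
After op 2 [order #2] limit_sell(price=102, qty=2): fills=none; bids=[-] asks=[#2:2@102]
After op 3 [order #3] limit_buy(price=100, qty=10): fills=none; bids=[#3:10@100] asks=[#2:2@102]
After op 4 [order #4] market_sell(qty=8): fills=#3x#4:8@100; bids=[#3:2@100] asks=[#2:2@102]
After op 5 [order #5] limit_buy(price=103, qty=10): fills=#5x#2:2@102; bids=[#5:8@103 #3:2@100] asks=[-]
After op 6 [order #6] limit_buy(price=100, qty=3): fills=none; bids=[#5:8@103 #3:2@100 #6:3@100] asks=[-]
After op 7 [order #7] market_buy(qty=7): fills=none; bids=[#5:8@103 #3:2@100 #6:3@100] asks=[-]

Answer: BIDS (highest first):
  #5: 8@103
  #3: 2@100
  #6: 3@100
ASKS (lowest first):
  (empty)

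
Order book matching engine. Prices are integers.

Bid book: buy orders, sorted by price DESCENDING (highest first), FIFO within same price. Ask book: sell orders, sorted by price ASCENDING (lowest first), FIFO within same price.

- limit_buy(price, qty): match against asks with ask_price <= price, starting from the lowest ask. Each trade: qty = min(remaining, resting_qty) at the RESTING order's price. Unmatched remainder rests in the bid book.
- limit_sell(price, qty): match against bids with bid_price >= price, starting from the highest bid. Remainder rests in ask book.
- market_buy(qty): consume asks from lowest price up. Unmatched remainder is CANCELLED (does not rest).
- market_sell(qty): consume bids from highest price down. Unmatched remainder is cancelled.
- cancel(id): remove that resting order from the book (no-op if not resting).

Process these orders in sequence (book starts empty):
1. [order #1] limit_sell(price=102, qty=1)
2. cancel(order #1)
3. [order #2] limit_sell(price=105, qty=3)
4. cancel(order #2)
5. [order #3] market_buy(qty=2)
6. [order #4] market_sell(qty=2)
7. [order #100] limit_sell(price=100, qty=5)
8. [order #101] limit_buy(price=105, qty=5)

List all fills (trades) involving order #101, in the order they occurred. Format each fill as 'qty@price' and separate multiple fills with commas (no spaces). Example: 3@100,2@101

After op 1 [order #1] limit_sell(price=102, qty=1): fills=none; bids=[-] asks=[#1:1@102]
After op 2 cancel(order #1): fills=none; bids=[-] asks=[-]
After op 3 [order #2] limit_sell(price=105, qty=3): fills=none; bids=[-] asks=[#2:3@105]
After op 4 cancel(order #2): fills=none; bids=[-] asks=[-]
After op 5 [order #3] market_buy(qty=2): fills=none; bids=[-] asks=[-]
After op 6 [order #4] market_sell(qty=2): fills=none; bids=[-] asks=[-]
After op 7 [order #100] limit_sell(price=100, qty=5): fills=none; bids=[-] asks=[#100:5@100]
After op 8 [order #101] limit_buy(price=105, qty=5): fills=#101x#100:5@100; bids=[-] asks=[-]

Answer: 5@100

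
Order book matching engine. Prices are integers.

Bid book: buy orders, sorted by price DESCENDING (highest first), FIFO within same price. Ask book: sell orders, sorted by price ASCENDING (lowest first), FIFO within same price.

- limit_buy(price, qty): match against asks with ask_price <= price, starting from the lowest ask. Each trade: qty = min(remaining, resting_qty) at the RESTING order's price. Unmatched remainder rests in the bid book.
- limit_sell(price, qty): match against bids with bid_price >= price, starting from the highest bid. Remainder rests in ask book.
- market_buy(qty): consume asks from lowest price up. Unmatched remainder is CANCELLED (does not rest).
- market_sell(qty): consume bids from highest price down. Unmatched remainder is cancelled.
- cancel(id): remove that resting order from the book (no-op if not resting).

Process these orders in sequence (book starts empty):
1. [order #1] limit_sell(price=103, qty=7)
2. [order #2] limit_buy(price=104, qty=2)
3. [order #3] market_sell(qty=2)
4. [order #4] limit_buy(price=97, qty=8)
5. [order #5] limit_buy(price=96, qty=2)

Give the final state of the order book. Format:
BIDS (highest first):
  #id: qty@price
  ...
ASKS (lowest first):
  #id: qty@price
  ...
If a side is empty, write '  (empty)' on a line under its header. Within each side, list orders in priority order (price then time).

Answer: BIDS (highest first):
  #4: 8@97
  #5: 2@96
ASKS (lowest first):
  #1: 5@103

Derivation:
After op 1 [order #1] limit_sell(price=103, qty=7): fills=none; bids=[-] asks=[#1:7@103]
After op 2 [order #2] limit_buy(price=104, qty=2): fills=#2x#1:2@103; bids=[-] asks=[#1:5@103]
After op 3 [order #3] market_sell(qty=2): fills=none; bids=[-] asks=[#1:5@103]
After op 4 [order #4] limit_buy(price=97, qty=8): fills=none; bids=[#4:8@97] asks=[#1:5@103]
After op 5 [order #5] limit_buy(price=96, qty=2): fills=none; bids=[#4:8@97 #5:2@96] asks=[#1:5@103]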